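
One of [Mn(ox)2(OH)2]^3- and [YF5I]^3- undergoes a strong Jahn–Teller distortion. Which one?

[Mn(ox)2(OH)2]^3-: Summing ligand charges against the −3 overall charge gives an oxidation state of +3 for manganese. Manganese is a group-7 element; Mn(III) is therefore d⁴. Hydroxide and oxalate are weak-field ligands for a first-row metal, so the complex is high-spin. The t₂g³e_g¹ (high-spin) configuration has an unevenly filled e_g set; the Jahn–Teller theorem predicts a tetragonal distortion (typically axial elongation) to lift the degeneracy.
[YF5I]^3-: Summing ligand charges against the −3 overall charge gives an oxidation state of +3 for yttrium. Y sits in group 3, so the d-electron count is 3 − 3 = 0. The d⁰ configuration leaves the e_g set evenly filled (or empty) — no strong Jahn–Teller driving force.

[Mn(ox)2(OH)2]^3-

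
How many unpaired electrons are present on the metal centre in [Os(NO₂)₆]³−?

Each nitro (N-bound nitrite) is −1; balancing the −3 overall charge requires Os(III).
Group 8 minus oxidation state 3 gives a d⁵ configuration.
The spin state decides the count: a 5d ion has a large Δₒ and is invariably low-spin.
An octahedral low-spin d⁵ ion is t₂g⁵e_g⁰, giving 1 unpaired electron.

1 unpaired electron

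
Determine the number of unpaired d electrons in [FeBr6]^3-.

Ligand charges: each bromide is −1. With an overall charge of −3 the iron centre must be in the +3 oxidation state.
Group 8 minus oxidation state 3 gives a d⁵ configuration.
The spin state decides the count: Bromide is a weak-field ligand for a first-row metal, so the complex is high-spin.
An octahedral high-spin d⁵ ion is t₂g³e_g², giving 5 unpaired electrons.

5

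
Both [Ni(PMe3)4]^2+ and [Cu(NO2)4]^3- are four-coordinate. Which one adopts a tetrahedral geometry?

For [Ni(PMe3)4]^2+: Ligand charges: trimethylphosphine is neutral. With an overall charge of +2 the nickel centre must be in the +2 oxidation state. Nickel is a group-10 element; Ni(II) is therefore d⁸. Trimethylphosphine is a strong-field ligand (high in the spectrochemical series). A 3d d⁸ ion with strong-field ligands gains enough CFSE to favour square planar over tetrahedral. → square planar.
For [Cu(NO2)4]^3-: Each nitro (N-bound nitrite) is −1; balancing the −3 overall charge requires Cu(I). Cu sits in group 11, so the d-electron count is 11 − 1 = 10. A d¹⁰ ion has no crystal-field stabilisation preference between square planar and tetrahedral, so four ligands adopt the sterically favoured tetrahedral geometry. → tetrahedral.

[Cu(NO2)4]^3-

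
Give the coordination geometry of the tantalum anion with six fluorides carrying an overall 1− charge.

octahedral

Ligand charges: each fluoride is −1. With an overall charge of −1 the tantalum centre must be in the +5 oxidation state.
Ta sits in group 5, so the d-electron count is 5 − 5 = 0.
Coordination number: 6.
Six donors around a single metal centre give an octahedral coordination sphere.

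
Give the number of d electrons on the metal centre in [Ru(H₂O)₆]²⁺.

Water is neutral; balancing the +2 overall charge requires Ru(II).
Group 8 minus oxidation state 2 gives a d⁶ configuration.

d⁶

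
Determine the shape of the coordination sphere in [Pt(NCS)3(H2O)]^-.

square planar

Ligand charges: each isothiocyanate is −1; water is neutral. With an overall charge of −1 the platinum centre must be in the +2 oxidation state.
Platinum is a group-10 element; Pt(II) is therefore d⁸.
With 4 monodentate ligands the coordination number is 4.
A 5d d⁸ ion has a large crystal-field splitting; square planar leaves the high-energy d_{x²−y²} orbital empty and maximises CFSE.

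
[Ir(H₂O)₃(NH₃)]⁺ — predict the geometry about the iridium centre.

Ligand charges: water is neutral; ammonia is neutral. With an overall charge of +1 the iridium centre must be in the +1 oxidation state.
Ir sits in group 9, so the d-electron count is 9 − 1 = 8.
Coordination number: 4.
A 5d d⁸ ion has a large crystal-field splitting; square planar leaves the high-energy d_{x²−y²} orbital empty and maximises CFSE.

square planar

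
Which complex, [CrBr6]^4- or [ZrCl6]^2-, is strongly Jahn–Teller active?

[CrBr6]^4-: Ligand charges: each bromide is −1. With an overall charge of −4 the chromium centre must be in the +2 oxidation state. Group 6 minus oxidation state 2 gives a d⁴ configuration. Bromide is a weak-field ligand for a first-row metal, so the complex is high-spin. The t₂g³e_g¹ (high-spin) configuration has an unevenly filled e_g set; the Jahn–Teller theorem predicts a tetragonal distortion (typically axial elongation) to lift the degeneracy.
[ZrCl6]^2-: Each chloride is −1; balancing the −2 overall charge requires Zr(IV). Group 4 minus oxidation state 4 gives a d⁰ configuration. The d⁰ configuration leaves the e_g set evenly filled (or empty) — no strong Jahn–Teller driving force.

[CrBr6]^4-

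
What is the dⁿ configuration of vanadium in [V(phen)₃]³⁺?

d²

Ligand charges: 1,10-phenanthroline is neutral. With an overall charge of +3 the vanadium centre must be in the +3 oxidation state.
Group 5 minus oxidation state 3 gives a d² configuration.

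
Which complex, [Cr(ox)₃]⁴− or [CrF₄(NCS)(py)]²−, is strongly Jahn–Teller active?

[Cr(ox)₃]⁴−: Summing ligand charges against the −4 overall charge gives an oxidation state of +2 for chromium. Group 6 minus oxidation state 2 gives a d⁴ configuration. Oxalate is a weak-field ligand for a first-row metal, so the complex is high-spin. The t₂g³e_g¹ (high-spin) configuration has an unevenly filled e_g set; the Jahn–Teller theorem predicts a tetragonal distortion (typically axial elongation) to lift the degeneracy.
[CrF₄(NCS)(py)]²−: Ligand charges: each fluoride is −1; each isothiocyanate is −1; pyridine is neutral. With an overall charge of −2 the chromium centre must be in the +3 oxidation state. Chromium is a group-6 element; Cr(III) is therefore d³. The d³ configuration leaves the e_g set evenly filled (or empty) — no strong Jahn–Teller driving force.

[Cr(ox)₃]⁴−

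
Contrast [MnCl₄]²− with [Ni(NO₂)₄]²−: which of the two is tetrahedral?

[MnCl₄]²−

For [MnCl₄]²−: Each chloride is −1; balancing the −2 overall charge requires Mn(II). Mn sits in group 7, so the d-electron count is 7 − 2 = 5. A high-spin d⁵ ion has zero CFSE in either geometry, so four ligands adopt the sterically favoured tetrahedral geometry. → tetrahedral.
For [Ni(NO₂)₄]²−: Summing ligand charges against the −2 overall charge gives an oxidation state of +2 for nickel. Group 10 minus oxidation state 2 gives a d⁸ configuration. Nitro (N-bound nitrite) is a strong-field ligand (high in the spectrochemical series). A 3d d⁸ ion with strong-field ligands gains enough CFSE to favour square planar over tetrahedral. → square planar.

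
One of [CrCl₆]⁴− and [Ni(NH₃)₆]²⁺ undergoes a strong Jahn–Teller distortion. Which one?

[CrCl₆]⁴−

[CrCl₆]⁴−: Each chloride is −1; balancing the −4 overall charge requires Cr(II). Chromium is a group-6 element; Cr(II) is therefore d⁴. Chloride is a weak-field ligand for a first-row metal, so the complex is high-spin. The t₂g³e_g¹ (high-spin) configuration has an unevenly filled e_g set; the Jahn–Teller theorem predicts a tetragonal distortion (typically axial elongation) to lift the degeneracy.
[Ni(NH₃)₆]²⁺: Ammonia is neutral; balancing the +2 overall charge requires Ni(II). Group 10 minus oxidation state 2 gives a d⁸ configuration. The d⁸ configuration leaves the e_g set evenly filled (or empty) — no strong Jahn–Teller driving force.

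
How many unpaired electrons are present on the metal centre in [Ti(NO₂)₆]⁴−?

Ligand charges: each nitro (N-bound nitrite) is −1. With an overall charge of −4 the titanium centre must be in the +2 oxidation state.
Group 4 minus oxidation state 2 gives a d² configuration.
In an octahedral field the d² configuration is t₂g²e_g⁰ (only one arrangement possible), giving 2 unpaired electrons.

2 unpaired electrons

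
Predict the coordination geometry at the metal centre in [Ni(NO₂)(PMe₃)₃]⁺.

Each nitro (N-bound nitrite) is −1; trimethylphosphine is neutral; balancing the +1 overall charge requires Ni(II).
Group 10 minus oxidation state 2 gives a d⁸ configuration.
Coordination number: 4.
Nitro (N-bound nitrite) and trimethylphosphine are strong-field ligands (high in the spectrochemical series).
A 3d d⁸ ion with strong-field ligands gains enough CFSE to favour square planar over tetrahedral.

square planar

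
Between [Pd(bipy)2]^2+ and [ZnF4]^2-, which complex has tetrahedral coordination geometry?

For [Pd(bipy)2]^2+: 2,2′-bipyridine is neutral; balancing the +2 overall charge requires Pd(II). Palladium is a group-10 element; Pd(II) is therefore d⁸. A 4d d⁸ ion has a large crystal-field splitting; square planar leaves the high-energy d_{x²−y²} orbital empty and maximises CFSE. → square planar.
For [ZnF4]^2-: Summing ligand charges against the −2 overall charge gives an oxidation state of +2 for zinc. Zinc is a group-12 element; Zn(II) is therefore d¹⁰. A d¹⁰ ion has no crystal-field stabilisation preference between square planar and tetrahedral, so four ligands adopt the sterically favoured tetrahedral geometry. → tetrahedral.

[ZnF4]^2-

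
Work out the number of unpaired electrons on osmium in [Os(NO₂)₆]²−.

2 unpaired electrons

Each nitro (N-bound nitrite) is −1; balancing the −2 overall charge requires Os(IV).
Group 8 minus oxidation state 4 gives a d⁴ configuration.
The spin state decides the count: a 5d ion has a large Δₒ and is invariably low-spin.
An octahedral low-spin d⁴ ion is t₂g⁴e_g⁰, giving 2 unpaired electrons.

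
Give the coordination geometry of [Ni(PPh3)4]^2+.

Triphenylphosphine is neutral; balancing the +2 overall charge requires Ni(II).
Group 10 minus oxidation state 2 gives a d⁸ configuration.
Coordination number: 4.
Triphenylphosphine is a strong-field ligand (high in the spectrochemical series).
A 3d d⁸ ion with strong-field ligands gains enough CFSE to favour square planar over tetrahedral.

square planar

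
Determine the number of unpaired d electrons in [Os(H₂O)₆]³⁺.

Summing ligand charges against the +3 overall charge gives an oxidation state of +3 for osmium.
Os sits in group 8, so the d-electron count is 8 − 3 = 5.
The spin state decides the count: a 5d ion has a large Δₒ and is invariably low-spin.
An octahedral low-spin d⁵ ion is t₂g⁵e_g⁰, giving 1 unpaired electron.

1 unpaired electron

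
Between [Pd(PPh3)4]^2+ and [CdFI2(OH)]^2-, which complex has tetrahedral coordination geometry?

[CdFI2(OH)]^2-

For [Pd(PPh3)4]^2+: Summing ligand charges against the +2 overall charge gives an oxidation state of +2 for palladium. Group 10 minus oxidation state 2 gives a d⁸ configuration. A 4d d⁸ ion has a large crystal-field splitting; square planar leaves the high-energy d_{x²−y²} orbital empty and maximises CFSE. → square planar.
For [CdFI2(OH)]^2-: Ligand charges: each fluoride is −1; each iodide is −1; each hydroxide is −1. With an overall charge of −2 the cadmium centre must be in the +2 oxidation state. Cadmium is a group-12 element; Cd(II) is therefore d¹⁰. A d¹⁰ ion has no crystal-field stabilisation preference between square planar and tetrahedral, so four ligands adopt the sterically favoured tetrahedral geometry. → tetrahedral.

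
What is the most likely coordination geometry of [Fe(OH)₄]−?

Ligand charges: each hydroxide is −1. With an overall charge of −1 the iron centre must be in the +3 oxidation state.
Iron is a group-8 element; Fe(III) is therefore d⁵.
Coordination number: 4.
Hydroxide is a weak-field ligand.
A high-spin d⁵ ion has zero CFSE in either geometry, so four ligands adopt the sterically favoured tetrahedral geometry.

tetrahedral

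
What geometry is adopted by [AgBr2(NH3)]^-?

trigonal planar

Each bromide is −1; ammonia is neutral; balancing the −1 overall charge requires Ag(I).
Group 11 minus oxidation state 1 gives a d¹⁰ configuration.
Coordination number: 3.
Three ligands around a d¹⁰ centre minimise repulsion in a trigonal-planar arrangement.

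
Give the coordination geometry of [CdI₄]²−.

tetrahedral

Summing ligand charges against the −2 overall charge gives an oxidation state of +2 for cadmium.
Cadmium is a group-12 element; Cd(II) is therefore d¹⁰.
With 4 monodentate ligands the coordination number is 4.
A d¹⁰ ion has no crystal-field stabilisation preference between square planar and tetrahedral, so four ligands adopt the sterically favoured tetrahedral geometry.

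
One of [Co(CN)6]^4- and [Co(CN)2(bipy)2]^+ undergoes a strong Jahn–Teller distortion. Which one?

[Co(CN)6]^4-: Each cyanide is −1; balancing the −4 overall charge requires Co(II). Group 9 minus oxidation state 2 gives a d⁷ configuration. Cyanide is a strong-field ligand (high in the spectrochemical series) for a first-row metal, so the complex is low-spin. The t₂g⁶e_g¹ (low-spin) configuration has an unevenly filled e_g set; the Jahn–Teller theorem predicts a tetragonal distortion (typically axial elongation) to lift the degeneracy.
[Co(CN)2(bipy)2]^+: Ligand charges: each cyanide is −1; 2,2′-bipyridine is neutral. With an overall charge of +1 the cobalt centre must be in the +3 oxidation state. Group 9 minus oxidation state 3 gives a d⁶ configuration. Co(III) has an exceptionally large octahedral splitting and is low-spin with essentially every ligand except fluoride. The d⁶ configuration leaves the e_g set evenly filled (or empty) — no strong Jahn–Teller driving force.

[Co(CN)6]^4-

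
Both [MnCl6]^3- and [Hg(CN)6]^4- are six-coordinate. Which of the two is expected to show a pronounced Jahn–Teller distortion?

[MnCl6]^3-: Summing ligand charges against the −3 overall charge gives an oxidation state of +3 for manganese. Group 7 minus oxidation state 3 gives a d⁴ configuration. Chloride is a weak-field ligand for a first-row metal, so the complex is high-spin. The t₂g³e_g¹ (high-spin) configuration has an unevenly filled e_g set; the Jahn–Teller theorem predicts a tetragonal distortion (typically axial elongation) to lift the degeneracy.
[Hg(CN)6]^4-: Summing ligand charges against the −4 overall charge gives an oxidation state of +2 for mercury. Hg sits in group 12, so the d-electron count is 12 − 2 = 10. The d¹⁰ configuration leaves the e_g set evenly filled (or empty) — no strong Jahn–Teller driving force.

[MnCl6]^3-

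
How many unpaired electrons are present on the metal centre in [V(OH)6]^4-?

Summing ligand charges against the −4 overall charge gives an oxidation state of +2 for vanadium.
V sits in group 5, so the d-electron count is 5 − 2 = 3.
In an octahedral field the d³ configuration is t₂g³e_g⁰ (only one arrangement possible), giving 3 unpaired electrons.

3 unpaired electrons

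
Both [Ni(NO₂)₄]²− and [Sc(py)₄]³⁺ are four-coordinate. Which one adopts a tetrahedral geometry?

[Sc(py)₄]³⁺

For [Ni(NO₂)₄]²−: Ligand charges: each nitro (N-bound nitrite) is −1. With an overall charge of −2 the nickel centre must be in the +2 oxidation state. Group 10 minus oxidation state 2 gives a d⁸ configuration. Nitro (N-bound nitrite) is a strong-field ligand (high in the spectrochemical series). A 3d d⁸ ion with strong-field ligands gains enough CFSE to favour square planar over tetrahedral. → square planar.
For [Sc(py)₄]³⁺: Summing ligand charges against the +3 overall charge gives an oxidation state of +3 for scandium. Group 3 minus oxidation state 3 gives a d⁰ configuration. A d⁰ ion has no crystal-field stabilisation preference between square planar and tetrahedral, so four ligands adopt the sterically favoured tetrahedral geometry. → tetrahedral.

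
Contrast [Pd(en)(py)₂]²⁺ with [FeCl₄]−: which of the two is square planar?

[Pd(en)(py)₂]²⁺

For [Pd(en)(py)₂]²⁺: Summing ligand charges against the +2 overall charge gives an oxidation state of +2 for palladium. Palladium is a group-10 element; Pd(II) is therefore d⁸. A 4d d⁸ ion has a large crystal-field splitting; square planar leaves the high-energy d_{x²−y²} orbital empty and maximises CFSE. → square planar.
For [FeCl₄]−: Each chloride is −1; balancing the −1 overall charge requires Fe(III). Fe sits in group 8, so the d-electron count is 8 − 3 = 5. A high-spin d⁵ ion has zero CFSE in either geometry, so four ligands adopt the sterically favoured tetrahedral geometry. → tetrahedral.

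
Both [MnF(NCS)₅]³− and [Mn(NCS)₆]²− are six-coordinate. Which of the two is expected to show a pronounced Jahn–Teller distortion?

[MnF(NCS)₅]³−: Ligand charges: each fluoride is −1; each isothiocyanate is −1. With an overall charge of −3 the manganese centre must be in the +3 oxidation state. Mn sits in group 7, so the d-electron count is 7 − 3 = 4. Fluoride and isothiocyanate are weak-field ligands for a first-row metal, so the complex is high-spin. The t₂g³e_g¹ (high-spin) configuration has an unevenly filled e_g set; the Jahn–Teller theorem predicts a tetragonal distortion (typically axial elongation) to lift the degeneracy.
[Mn(NCS)₆]²−: Each isothiocyanate is −1; balancing the −2 overall charge requires Mn(IV). Mn sits in group 7, so the d-electron count is 7 − 4 = 3. The d³ configuration leaves the e_g set evenly filled (or empty) — no strong Jahn–Teller driving force.

[MnF(NCS)₅]³−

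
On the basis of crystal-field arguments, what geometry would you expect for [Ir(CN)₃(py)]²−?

square planar

Each cyanide is −1; pyridine is neutral; balancing the −2 overall charge requires Ir(I).
Iridium is a group-9 element; Ir(I) is therefore d⁸.
With 4 monodentate ligands the coordination number is 4.
A 5d d⁸ ion has a large crystal-field splitting; square planar leaves the high-energy d_{x²−y²} orbital empty and maximises CFSE.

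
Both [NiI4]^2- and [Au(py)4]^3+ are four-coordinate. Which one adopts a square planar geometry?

[Au(py)4]^3+

For [NiI4]^2-: Ligand charges: each iodide is −1. With an overall charge of −2 the nickel centre must be in the +2 oxidation state. Nickel is a group-10 element; Ni(II) is therefore d⁸. Iodide is a weak-field ligand. With weak-field ligands the CFSE gain from square planar is small, so a 3d d⁸ ion takes the sterically preferred tetrahedral geometry. → tetrahedral.
For [Au(py)4]^3+: Ligand charges: pyridine is neutral. With an overall charge of +3 the gold centre must be in the +3 oxidation state. Group 11 minus oxidation state 3 gives a d⁸ configuration. A 5d d⁸ ion has a large crystal-field splitting; square planar leaves the high-energy d_{x²−y²} orbital empty and maximises CFSE. → square planar.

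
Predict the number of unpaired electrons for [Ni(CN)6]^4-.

2

Summing ligand charges against the −4 overall charge gives an oxidation state of +2 for nickel.
Ni sits in group 10, so the d-electron count is 10 − 2 = 8.
In an octahedral field the d⁸ configuration is t₂g⁶e_g² (only one arrangement possible), giving 2 unpaired electrons.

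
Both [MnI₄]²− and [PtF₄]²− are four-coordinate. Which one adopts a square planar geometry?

[PtF₄]²−

For [MnI₄]²−: Summing ligand charges against the −2 overall charge gives an oxidation state of +2 for manganese. Manganese is a group-7 element; Mn(II) is therefore d⁵. A high-spin d⁵ ion has zero CFSE in either geometry, so four ligands adopt the sterically favoured tetrahedral geometry. → tetrahedral.
For [PtF₄]²−: Summing ligand charges against the −2 overall charge gives an oxidation state of +2 for platinum. Pt sits in group 10, so the d-electron count is 10 − 2 = 8. A 5d d⁸ ion has a large crystal-field splitting; square planar leaves the high-energy d_{x²−y²} orbital empty and maximises CFSE. → square planar.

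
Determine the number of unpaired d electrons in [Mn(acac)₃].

4

Each acetylacetonate is −1; balancing the 0 overall charge requires Mn(III).
Mn sits in group 7, so the d-electron count is 7 − 3 = 4.
Counting donor atoms: 3×acetylacetonate (bidentate) → 6 donors. Coordination number = 6.
The spin state decides the count: Acetylacetonate is a weak-field ligand for a first-row metal, so the complex is high-spin.
An octahedral high-spin d⁴ ion is t₂g³e_g¹, giving 4 unpaired electrons.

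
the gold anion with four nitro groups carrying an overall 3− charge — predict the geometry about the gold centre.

tetrahedral

Each nitro (N-bound nitrite) is −1; balancing the −3 overall charge requires Au(I).
Au sits in group 11, so the d-electron count is 11 − 1 = 10.
Coordination number: 4.
A d¹⁰ ion has no crystal-field stabilisation preference between square planar and tetrahedral, so four ligands adopt the sterically favoured tetrahedral geometry.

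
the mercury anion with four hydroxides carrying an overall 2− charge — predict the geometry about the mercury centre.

tetrahedral

Summing ligand charges against the −2 overall charge gives an oxidation state of +2 for mercury.
Hg sits in group 12, so the d-electron count is 12 − 2 = 10.
With 4 monodentate ligands the coordination number is 4.
A d¹⁰ ion has no crystal-field stabilisation preference between square planar and tetrahedral, so four ligands adopt the sterically favoured tetrahedral geometry.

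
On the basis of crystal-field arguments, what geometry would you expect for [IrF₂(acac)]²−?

square planar

Each fluoride is −1; each acetylacetonate is −1; balancing the −2 overall charge requires Ir(I).
Iridium is a group-9 element; Ir(I) is therefore d⁸.
Counting donor atoms: 2×fluoride (monodentate) → 2 donors; 1×acetylacetonate (bidentate) → 2 donors. Coordination number = 4.
A 5d d⁸ ion has a large crystal-field splitting; square planar leaves the high-energy d_{x²−y²} orbital empty and maximises CFSE.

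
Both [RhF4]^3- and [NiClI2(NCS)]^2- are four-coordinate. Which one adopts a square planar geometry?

For [RhF4]^3-: Ligand charges: each fluoride is −1. With an overall charge of −3 the rhodium centre must be in the +1 oxidation state. Group 9 minus oxidation state 1 gives a d⁸ configuration. A 4d d⁸ ion has a large crystal-field splitting; square planar leaves the high-energy d_{x²−y²} orbital empty and maximises CFSE. → square planar.
For [NiClI2(NCS)]^2-: Summing ligand charges against the −2 overall charge gives an oxidation state of +2 for nickel. Ni sits in group 10, so the d-electron count is 10 − 2 = 8. Chloride, iodide, and isothiocyanate are weak-field ligands. With weak-field ligands the CFSE gain from square planar is small, so a 3d d⁸ ion takes the sterically preferred tetrahedral geometry. → tetrahedral.

[RhF4]^3-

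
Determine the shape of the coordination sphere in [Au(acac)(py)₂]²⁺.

Summing ligand charges against the +2 overall charge gives an oxidation state of +3 for gold.
Au sits in group 11, so the d-electron count is 11 − 3 = 8.
Counting donor atoms: 1×acetylacetonate (bidentate) → 2 donors; 2×pyridine (monodentate) → 2 donors. Coordination number = 4.
A 5d d⁸ ion has a large crystal-field splitting; square planar leaves the high-energy d_{x²−y²} orbital empty and maximises CFSE.

square planar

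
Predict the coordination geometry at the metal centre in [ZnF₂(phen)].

Each fluoride is −1; 1,10-phenanthroline is neutral; balancing the 0 overall charge requires Zn(II).
Group 12 minus oxidation state 2 gives a d¹⁰ configuration.
Counting donor atoms: 2×fluoride (monodentate) → 2 donors; 1×1,10-phenanthroline (bidentate) → 2 donors. Coordination number = 4.
A d¹⁰ ion has no crystal-field stabilisation preference between square planar and tetrahedral, so four ligands adopt the sterically favoured tetrahedral geometry.

tetrahedral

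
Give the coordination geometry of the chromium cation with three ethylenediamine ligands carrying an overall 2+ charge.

Ligand charges: ethylenediamine is neutral. With an overall charge of +2 the chromium centre must be in the +2 oxidation state.
Chromium is a group-6 element; Cr(II) is therefore d⁴.
Counting donor atoms: 3×ethylenediamine (bidentate) → 6 donors. Coordination number = 6.
Six donors around a single metal centre give an octahedral coordination sphere.

octahedral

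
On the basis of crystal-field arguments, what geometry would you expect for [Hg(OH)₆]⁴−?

octahedral

Ligand charges: each hydroxide is −1. With an overall charge of −4 the mercury centre must be in the +2 oxidation state.
Hg sits in group 12, so the d-electron count is 12 − 2 = 10.
With 6 monodentate ligands the coordination number is 6.
Six donors around a single metal centre give an octahedral coordination sphere.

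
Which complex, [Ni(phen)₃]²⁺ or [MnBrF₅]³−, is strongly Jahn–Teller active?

[Ni(phen)₃]²⁺: Summing ligand charges against the +2 overall charge gives an oxidation state of +2 for nickel. Ni sits in group 10, so the d-electron count is 10 − 2 = 8. The d⁸ configuration leaves the e_g set evenly filled (or empty) — no strong Jahn–Teller driving force.
[MnBrF₅]³−: Each bromide is −1; each fluoride is −1; balancing the −3 overall charge requires Mn(III). Manganese is a group-7 element; Mn(III) is therefore d⁴. Bromide and fluoride are weak-field ligands for a first-row metal, so the complex is high-spin. The t₂g³e_g¹ (high-spin) configuration has an unevenly filled e_g set; the Jahn–Teller theorem predicts a tetragonal distortion (typically axial elongation) to lift the degeneracy.

[MnBrF₅]³−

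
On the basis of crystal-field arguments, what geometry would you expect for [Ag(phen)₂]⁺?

Ligand charges: 1,10-phenanthroline is neutral. With an overall charge of +1 the silver centre must be in the +1 oxidation state.
Ag sits in group 11, so the d-electron count is 11 − 1 = 10.
Counting donor atoms: 2×1,10-phenanthroline (bidentate) → 4 donors. Coordination number = 4.
A d¹⁰ ion has no crystal-field stabilisation preference between square planar and tetrahedral, so four ligands adopt the sterically favoured tetrahedral geometry.

tetrahedral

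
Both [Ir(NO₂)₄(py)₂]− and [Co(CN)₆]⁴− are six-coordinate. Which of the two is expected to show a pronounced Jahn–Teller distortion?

[Co(CN)₆]⁴−

[Ir(NO₂)₄(py)₂]−: Ligand charges: each nitro (N-bound nitrite) is −1; pyridine is neutral. With an overall charge of −1 the iridium centre must be in the +3 oxidation state. Iridium is a group-9 element; Ir(III) is therefore d⁶. A 5d ion has a large Δₒ and is invariably low-spin. The d⁶ configuration leaves the e_g set evenly filled (or empty) — no strong Jahn–Teller driving force.
[Co(CN)₆]⁴−: Summing ligand charges against the −4 overall charge gives an oxidation state of +2 for cobalt. Co sits in group 9, so the d-electron count is 9 − 2 = 7. Cyanide is a strong-field ligand (high in the spectrochemical series) for a first-row metal, so the complex is low-spin. The t₂g⁶e_g¹ (low-spin) configuration has an unevenly filled e_g set; the Jahn–Teller theorem predicts a tetragonal distortion (typically axial elongation) to lift the degeneracy.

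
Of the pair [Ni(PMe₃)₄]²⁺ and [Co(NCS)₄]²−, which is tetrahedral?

[Co(NCS)₄]²−

For [Ni(PMe₃)₄]²⁺: Ligand charges: trimethylphosphine is neutral. With an overall charge of +2 the nickel centre must be in the +2 oxidation state. Ni sits in group 10, so the d-electron count is 10 − 2 = 8. Trimethylphosphine is a strong-field ligand (high in the spectrochemical series). A 3d d⁸ ion with strong-field ligands gains enough CFSE to favour square planar over tetrahedral. → square planar.
For [Co(NCS)₄]²−: Summing ligand charges against the −2 overall charge gives an oxidation state of +2 for cobalt. Group 9 minus oxidation state 2 gives a d⁷ configuration. For a high-spin 3d d⁷ ion with weak-field ligands the small Δₜ gives little square-planar CFSE advantage, so four ligands adopt the sterically favoured tetrahedral geometry. → tetrahedral.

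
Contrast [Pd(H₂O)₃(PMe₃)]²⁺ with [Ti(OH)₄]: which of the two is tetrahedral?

For [Pd(H₂O)₃(PMe₃)]²⁺: Ligand charges: water is neutral; trimethylphosphine is neutral. With an overall charge of +2 the palladium centre must be in the +2 oxidation state. Pd sits in group 10, so the d-electron count is 10 − 2 = 8. A 4d d⁸ ion has a large crystal-field splitting; square planar leaves the high-energy d_{x²−y²} orbital empty and maximises CFSE. → square planar.
For [Ti(OH)₄]: Summing ligand charges against the 0 overall charge gives an oxidation state of +4 for titanium. Group 4 minus oxidation state 4 gives a d⁰ configuration. A d⁰ ion has no crystal-field stabilisation preference between square planar and tetrahedral, so four ligands adopt the sterically favoured tetrahedral geometry. → tetrahedral.

[Ti(OH)₄]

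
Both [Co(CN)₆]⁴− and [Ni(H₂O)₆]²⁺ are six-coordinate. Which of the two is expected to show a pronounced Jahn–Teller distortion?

[Co(CN)₆]⁴−

[Co(CN)₆]⁴−: Summing ligand charges against the −4 overall charge gives an oxidation state of +2 for cobalt. Co sits in group 9, so the d-electron count is 9 − 2 = 7. Cyanide is a strong-field ligand (high in the spectrochemical series) for a first-row metal, so the complex is low-spin. The t₂g⁶e_g¹ (low-spin) configuration has an unevenly filled e_g set; the Jahn–Teller theorem predicts a tetragonal distortion (typically axial elongation) to lift the degeneracy.
[Ni(H₂O)₆]²⁺: Summing ligand charges against the +2 overall charge gives an oxidation state of +2 for nickel. Group 10 minus oxidation state 2 gives a d⁸ configuration. The d⁸ configuration leaves the e_g set evenly filled (or empty) — no strong Jahn–Teller driving force.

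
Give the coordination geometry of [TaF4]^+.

Ligand charges: each fluoride is −1. With an overall charge of +1 the tantalum centre must be in the +5 oxidation state.
Ta sits in group 5, so the d-electron count is 5 − 5 = 0.
With 4 monodentate ligands the coordination number is 4.
A d⁰ ion has no crystal-field stabilisation preference between square planar and tetrahedral, so four ligands adopt the sterically favoured tetrahedral geometry.

tetrahedral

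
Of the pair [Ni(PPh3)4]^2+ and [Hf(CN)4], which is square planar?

[Ni(PPh3)4]^2+

For [Ni(PPh3)4]^2+: Triphenylphosphine is neutral; balancing the +2 overall charge requires Ni(II). Ni sits in group 10, so the d-electron count is 10 − 2 = 8. Triphenylphosphine is a strong-field ligand (high in the spectrochemical series). A 3d d⁸ ion with strong-field ligands gains enough CFSE to favour square planar over tetrahedral. → square planar.
For [Hf(CN)4]: Each cyanide is −1; balancing the 0 overall charge requires Hf(IV). Hf sits in group 4, so the d-electron count is 4 − 4 = 0. A d⁰ ion has no crystal-field stabilisation preference between square planar and tetrahedral, so four ligands adopt the sterically favoured tetrahedral geometry. → tetrahedral.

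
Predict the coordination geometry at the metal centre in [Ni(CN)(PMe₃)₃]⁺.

Each cyanide is −1; trimethylphosphine is neutral; balancing the +1 overall charge requires Ni(II).
Group 10 minus oxidation state 2 gives a d⁸ configuration.
With 4 monodentate ligands the coordination number is 4.
Cyanide and trimethylphosphine are strong-field ligands (high in the spectrochemical series).
A 3d d⁸ ion with strong-field ligands gains enough CFSE to favour square planar over tetrahedral.

square planar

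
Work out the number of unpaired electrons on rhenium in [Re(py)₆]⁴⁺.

Summing ligand charges against the +4 overall charge gives an oxidation state of +4 for rhenium.
Rhenium is a group-7 element; Re(IV) is therefore d³.
In an octahedral field the d³ configuration is t₂g³e_g⁰ (only one arrangement possible), giving 3 unpaired electrons.

3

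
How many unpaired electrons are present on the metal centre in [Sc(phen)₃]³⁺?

Summing ligand charges against the +3 overall charge gives an oxidation state of +3 for scandium.
Group 3 minus oxidation state 3 gives a d⁰ configuration.
Counting donor atoms: 3×1,10-phenanthroline (bidentate) → 6 donors. Coordination number = 6.
In an octahedral field the d⁰ configuration is t₂g⁰e_g⁰, giving 0 unpaired electrons.

0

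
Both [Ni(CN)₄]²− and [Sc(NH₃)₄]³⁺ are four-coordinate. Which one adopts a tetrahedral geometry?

[Sc(NH₃)₄]³⁺

For [Ni(CN)₄]²−: Each cyanide is −1; balancing the −2 overall charge requires Ni(II). Nickel is a group-10 element; Ni(II) is therefore d⁸. Cyanide is a strong-field ligand (high in the spectrochemical series). A 3d d⁸ ion with strong-field ligands gains enough CFSE to favour square planar over tetrahedral. → square planar.
For [Sc(NH₃)₄]³⁺: Ammonia is neutral; balancing the +3 overall charge requires Sc(III). Group 3 minus oxidation state 3 gives a d⁰ configuration. A d⁰ ion has no crystal-field stabilisation preference between square planar and tetrahedral, so four ligands adopt the sterically favoured tetrahedral geometry. → tetrahedral.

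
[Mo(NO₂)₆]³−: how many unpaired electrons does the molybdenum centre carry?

Ligand charges: each nitro (N-bound nitrite) is −1. With an overall charge of −3 the molybdenum centre must be in the +3 oxidation state.
Group 6 minus oxidation state 3 gives a d³ configuration.
In an octahedral field the d³ configuration is t₂g³e_g⁰ (only one arrangement possible), giving 3 unpaired electrons.

3 unpaired electrons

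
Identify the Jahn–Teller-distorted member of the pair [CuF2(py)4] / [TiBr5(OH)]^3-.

[CuF2(py)4]

[CuF2(py)4]: Each fluoride is −1; pyridine is neutral; balancing the 0 overall charge requires Cu(II). Copper is a group-11 element; Cu(II) is therefore d⁹. The t₂g⁶e_g³ configuration has an unevenly filled e_g set; the Jahn–Teller theorem predicts a tetragonal distortion (typically axial elongation) to lift the degeneracy.
[TiBr5(OH)]^3-: Each bromide is −1; each hydroxide is −1; balancing the −3 overall charge requires Ti(III). Titanium is a group-4 element; Ti(III) is therefore d¹. The d¹ configuration leaves the e_g set evenly filled (or empty) — no strong Jahn–Teller driving force.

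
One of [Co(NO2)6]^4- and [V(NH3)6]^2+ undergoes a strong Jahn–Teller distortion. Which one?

[Co(NO2)6]^4-

[Co(NO2)6]^4-: Summing ligand charges against the −4 overall charge gives an oxidation state of +2 for cobalt. Co sits in group 9, so the d-electron count is 9 − 2 = 7. Nitro (N-bound nitrite) is a strong-field ligand (high in the spectrochemical series) for a first-row metal, so the complex is low-spin. The t₂g⁶e_g¹ (low-spin) configuration has an unevenly filled e_g set; the Jahn–Teller theorem predicts a tetragonal distortion (typically axial elongation) to lift the degeneracy.
[V(NH3)6]^2+: Summing ligand charges against the +2 overall charge gives an oxidation state of +2 for vanadium. Group 5 minus oxidation state 2 gives a d³ configuration. The d³ configuration leaves the e_g set evenly filled (or empty) — no strong Jahn–Teller driving force.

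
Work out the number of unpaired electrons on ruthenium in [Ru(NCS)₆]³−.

Each isothiocyanate is −1; balancing the −3 overall charge requires Ru(III).
Group 8 minus oxidation state 3 gives a d⁵ configuration.
The spin state decides the count: a 4d ion has a large Δₒ and is invariably low-spin.
An octahedral low-spin d⁵ ion is t₂g⁵e_g⁰, giving 1 unpaired electron.

1 unpaired electron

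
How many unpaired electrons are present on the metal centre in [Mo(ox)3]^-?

1

Summing ligand charges against the −1 overall charge gives an oxidation state of +5 for molybdenum.
Molybdenum is a group-6 element; Mo(V) is therefore d¹.
Counting donor atoms: 3×oxalate (bidentate) → 6 donors. Coordination number = 6.
In an octahedral field the d¹ configuration is t₂g¹e_g⁰ (only one arrangement possible), giving 1 unpaired electron.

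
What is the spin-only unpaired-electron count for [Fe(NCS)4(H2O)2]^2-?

Summing ligand charges against the −2 overall charge gives an oxidation state of +2 for iron.
Group 8 minus oxidation state 2 gives a d⁶ configuration.
The spin state decides the count: Isothiocyanate is a weak-field ligand for a first-row metal, so the complex is high-spin.
An octahedral high-spin d⁶ ion is t₂g⁴e_g², giving 4 unpaired electrons.

4 unpaired electrons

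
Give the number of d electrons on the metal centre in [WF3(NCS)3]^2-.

Each fluoride is −1; each isothiocyanate is −1; balancing the −2 overall charge requires W(IV).
W sits in group 6, so the d-electron count is 6 − 4 = 2.

d²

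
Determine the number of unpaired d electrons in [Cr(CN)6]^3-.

3 unpaired electrons

Summing ligand charges against the −3 overall charge gives an oxidation state of +3 for chromium.
Chromium is a group-6 element; Cr(III) is therefore d³.
In an octahedral field the d³ configuration is t₂g³e_g⁰ (only one arrangement possible), giving 3 unpaired electrons.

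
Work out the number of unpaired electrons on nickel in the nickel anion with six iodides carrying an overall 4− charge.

Each iodide is −1; balancing the −4 overall charge requires Ni(II).
Ni sits in group 10, so the d-electron count is 10 − 2 = 8.
In an octahedral field the d⁸ configuration is t₂g⁶e_g² (only one arrangement possible), giving 2 unpaired electrons.

2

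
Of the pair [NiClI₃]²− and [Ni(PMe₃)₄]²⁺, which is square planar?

[Ni(PMe₃)₄]²⁺

For [NiClI₃]²−: Each chloride is −1; each iodide is −1; balancing the −2 overall charge requires Ni(II). Group 10 minus oxidation state 2 gives a d⁸ configuration. Chloride and iodide are weak-field ligands. With weak-field ligands the CFSE gain from square planar is small, so a 3d d⁸ ion takes the sterically preferred tetrahedral geometry. → tetrahedral.
For [Ni(PMe₃)₄]²⁺: Summing ligand charges against the +2 overall charge gives an oxidation state of +2 for nickel. Ni sits in group 10, so the d-electron count is 10 − 2 = 8. Trimethylphosphine is a strong-field ligand (high in the spectrochemical series). A 3d d⁸ ion with strong-field ligands gains enough CFSE to favour square planar over tetrahedral. → square planar.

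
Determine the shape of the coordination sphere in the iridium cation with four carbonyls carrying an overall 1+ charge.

Carbonyl is neutral; balancing the +1 overall charge requires Ir(I).
Iridium is a group-9 element; Ir(I) is therefore d⁸.
Coordination number: 4.
A 5d d⁸ ion has a large crystal-field splitting; square planar leaves the high-energy d_{x²−y²} orbital empty and maximises CFSE.

square planar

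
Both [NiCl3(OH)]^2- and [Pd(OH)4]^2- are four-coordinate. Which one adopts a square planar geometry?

[Pd(OH)4]^2-

For [NiCl3(OH)]^2-: Each chloride is −1; each hydroxide is −1; balancing the −2 overall charge requires Ni(II). Ni sits in group 10, so the d-electron count is 10 − 2 = 8. Chloride and hydroxide are weak-field ligands. With weak-field ligands the CFSE gain from square planar is small, so a 3d d⁸ ion takes the sterically preferred tetrahedral geometry. → tetrahedral.
For [Pd(OH)4]^2-: Each hydroxide is −1; balancing the −2 overall charge requires Pd(II). Group 10 minus oxidation state 2 gives a d⁸ configuration. A 4d d⁸ ion has a large crystal-field splitting; square planar leaves the high-energy d_{x²−y²} orbital empty and maximises CFSE. → square planar.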